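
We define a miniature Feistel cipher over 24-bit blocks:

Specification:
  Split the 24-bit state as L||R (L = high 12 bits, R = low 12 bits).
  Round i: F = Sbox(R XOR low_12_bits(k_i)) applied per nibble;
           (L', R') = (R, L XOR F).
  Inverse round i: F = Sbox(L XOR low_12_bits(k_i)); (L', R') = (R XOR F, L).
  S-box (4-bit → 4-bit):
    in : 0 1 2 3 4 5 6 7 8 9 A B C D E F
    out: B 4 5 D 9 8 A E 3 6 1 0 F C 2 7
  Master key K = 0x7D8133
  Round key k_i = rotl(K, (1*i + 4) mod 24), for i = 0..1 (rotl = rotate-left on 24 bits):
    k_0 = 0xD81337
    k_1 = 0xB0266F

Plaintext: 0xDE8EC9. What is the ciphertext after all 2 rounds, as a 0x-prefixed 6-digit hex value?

0x19A0B1

s_0 = plaintext = 0xDE8EC9
s_1 = Round(s_0, k_0) = 0xEC919A
s_2 = Round(s_1, k_1) = 0x19A0B1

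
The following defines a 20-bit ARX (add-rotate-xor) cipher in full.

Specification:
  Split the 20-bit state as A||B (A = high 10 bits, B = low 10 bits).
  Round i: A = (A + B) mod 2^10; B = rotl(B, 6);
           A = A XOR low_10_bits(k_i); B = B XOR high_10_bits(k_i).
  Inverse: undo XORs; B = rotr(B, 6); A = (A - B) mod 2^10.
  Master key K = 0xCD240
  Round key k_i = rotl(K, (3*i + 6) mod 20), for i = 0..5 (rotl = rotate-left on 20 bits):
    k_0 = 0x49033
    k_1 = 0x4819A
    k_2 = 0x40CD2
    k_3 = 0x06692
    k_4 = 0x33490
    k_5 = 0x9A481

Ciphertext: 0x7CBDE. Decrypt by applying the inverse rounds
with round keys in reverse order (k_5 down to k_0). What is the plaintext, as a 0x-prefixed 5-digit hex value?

s_0 = ciphertext = 0x7CBDE
s_1 = InvRound(s_0, k_5) = 0x7F776
s_2 = InvRound(s_1, k_4) = 0x6BFBE
s_3 = InvRound(s_2, k_3) = 0x2FE7E
s_4 = InvRound(s_3, k_2) = 0x243DD
s_5 = InvRound(s_4, k_1) = 0x4BFDB
s_6 = InvRound(s_5, k_0) = 0x487FB

0x487FB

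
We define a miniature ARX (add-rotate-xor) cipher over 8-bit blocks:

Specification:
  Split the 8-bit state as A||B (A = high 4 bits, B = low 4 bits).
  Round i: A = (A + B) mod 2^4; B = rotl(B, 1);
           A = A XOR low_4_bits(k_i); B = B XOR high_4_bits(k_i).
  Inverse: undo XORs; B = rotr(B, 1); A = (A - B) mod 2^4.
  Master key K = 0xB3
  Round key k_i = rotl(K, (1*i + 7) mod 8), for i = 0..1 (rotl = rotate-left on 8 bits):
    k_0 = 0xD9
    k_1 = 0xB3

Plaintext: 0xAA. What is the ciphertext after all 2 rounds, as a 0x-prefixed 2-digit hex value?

s_0 = plaintext = 0xAA
s_1 = Round(s_0, k_0) = 0xD8
s_2 = Round(s_1, k_1) = 0x6A

0x6A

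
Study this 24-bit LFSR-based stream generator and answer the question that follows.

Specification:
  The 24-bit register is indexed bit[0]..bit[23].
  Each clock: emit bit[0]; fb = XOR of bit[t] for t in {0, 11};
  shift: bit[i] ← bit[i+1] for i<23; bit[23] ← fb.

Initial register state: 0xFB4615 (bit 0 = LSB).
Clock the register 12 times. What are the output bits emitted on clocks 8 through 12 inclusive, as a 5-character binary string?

00110

reg_0 = 0xFB4615
clock 1: out=1, reg = 0xFDA30A
clock 2: out=0, reg = 0x7ED185
clock 3: out=1, reg = 0xBF68C2
clock 4: out=0, reg = 0xDFB461
clock 5: out=1, reg = 0xEFDA30
clock 6: out=0, reg = 0xF7ED18
clock 7: out=0, reg = 0xFBF68C
clock 8: out=0, reg = 0x7DFB46
clock 9: out=0, reg = 0xBEFDA3
clock 10: out=1, reg = 0x5F7ED1
clock 11: out=1, reg = 0x2FBF68
clock 12: out=0, reg = 0x97DFB4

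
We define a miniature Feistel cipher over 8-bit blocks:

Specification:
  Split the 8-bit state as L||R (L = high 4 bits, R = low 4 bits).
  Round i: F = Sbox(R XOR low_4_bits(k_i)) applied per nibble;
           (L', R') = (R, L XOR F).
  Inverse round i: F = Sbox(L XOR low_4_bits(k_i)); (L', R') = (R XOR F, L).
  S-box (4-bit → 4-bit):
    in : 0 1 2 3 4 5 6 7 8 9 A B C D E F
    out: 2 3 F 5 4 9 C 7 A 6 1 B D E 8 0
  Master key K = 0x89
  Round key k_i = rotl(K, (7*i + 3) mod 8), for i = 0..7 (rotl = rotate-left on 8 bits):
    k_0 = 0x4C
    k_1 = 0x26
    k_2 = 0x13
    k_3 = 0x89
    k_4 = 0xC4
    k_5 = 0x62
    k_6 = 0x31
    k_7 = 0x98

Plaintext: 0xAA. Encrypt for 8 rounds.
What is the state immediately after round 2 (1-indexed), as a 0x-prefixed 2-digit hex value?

0x68

s_0 = plaintext = 0xAA
s_1 = Round(s_0, k_0) = 0xA6
s_2 = Round(s_1, k_1) = 0x68
s_3 = Round(s_2, k_2) = 0x8D
s_4 = Round(s_3, k_3) = 0xDC
s_5 = Round(s_4, k_4) = 0xC7
s_6 = Round(s_5, k_5) = 0x75
s_7 = Round(s_6, k_6) = 0x53
s_8 = Round(s_7, k_7) = 0x3E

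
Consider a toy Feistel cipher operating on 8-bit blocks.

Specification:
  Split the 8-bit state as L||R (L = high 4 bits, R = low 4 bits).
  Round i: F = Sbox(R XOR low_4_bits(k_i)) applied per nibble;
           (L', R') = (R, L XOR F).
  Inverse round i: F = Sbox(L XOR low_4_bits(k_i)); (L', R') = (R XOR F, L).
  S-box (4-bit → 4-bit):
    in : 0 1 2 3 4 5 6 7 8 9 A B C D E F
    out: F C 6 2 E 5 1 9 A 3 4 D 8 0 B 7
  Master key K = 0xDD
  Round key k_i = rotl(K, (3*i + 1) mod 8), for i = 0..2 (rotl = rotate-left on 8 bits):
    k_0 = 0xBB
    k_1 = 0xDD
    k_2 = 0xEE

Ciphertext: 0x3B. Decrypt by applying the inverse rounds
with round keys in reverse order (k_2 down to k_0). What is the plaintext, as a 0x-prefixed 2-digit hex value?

s_0 = ciphertext = 0x3B
s_1 = InvRound(s_0, k_2) = 0xB3
s_2 = InvRound(s_1, k_1) = 0x2B
s_3 = InvRound(s_2, k_0) = 0x82

0x82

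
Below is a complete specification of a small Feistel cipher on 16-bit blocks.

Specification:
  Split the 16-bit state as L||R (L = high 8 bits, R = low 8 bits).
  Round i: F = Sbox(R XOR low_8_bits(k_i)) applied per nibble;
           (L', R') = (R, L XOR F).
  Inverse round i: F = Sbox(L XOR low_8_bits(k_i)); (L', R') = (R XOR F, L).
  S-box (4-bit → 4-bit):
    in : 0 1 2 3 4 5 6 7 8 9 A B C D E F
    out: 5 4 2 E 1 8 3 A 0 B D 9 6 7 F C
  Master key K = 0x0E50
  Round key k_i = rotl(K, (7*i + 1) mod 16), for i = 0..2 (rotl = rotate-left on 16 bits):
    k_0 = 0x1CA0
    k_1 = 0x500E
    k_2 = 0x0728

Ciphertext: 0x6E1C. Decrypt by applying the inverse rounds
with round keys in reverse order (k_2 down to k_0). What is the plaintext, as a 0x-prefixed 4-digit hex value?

s_0 = ciphertext = 0x6E1C
s_1 = InvRound(s_0, k_2) = 0x0F6E
s_2 = InvRound(s_1, k_1) = 0x3A0F
s_3 = InvRound(s_2, k_0) = 0xB23A

0xB23A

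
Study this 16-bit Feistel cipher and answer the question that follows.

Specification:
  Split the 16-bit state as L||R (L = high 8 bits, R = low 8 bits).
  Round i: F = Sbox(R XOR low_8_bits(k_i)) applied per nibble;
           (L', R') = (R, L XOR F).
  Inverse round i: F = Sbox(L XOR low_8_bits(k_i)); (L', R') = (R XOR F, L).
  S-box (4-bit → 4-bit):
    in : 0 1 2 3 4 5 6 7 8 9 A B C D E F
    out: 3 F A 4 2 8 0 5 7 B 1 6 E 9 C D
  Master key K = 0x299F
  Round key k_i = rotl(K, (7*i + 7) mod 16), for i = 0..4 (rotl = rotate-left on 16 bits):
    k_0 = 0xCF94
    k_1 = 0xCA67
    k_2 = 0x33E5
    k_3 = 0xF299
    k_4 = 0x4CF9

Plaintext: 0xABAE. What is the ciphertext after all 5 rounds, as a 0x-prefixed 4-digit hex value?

s_0 = plaintext = 0xABAE
s_1 = Round(s_0, k_0) = 0xAEEA
s_2 = Round(s_1, k_1) = 0xEAD7
s_3 = Round(s_2, k_2) = 0xD7A0
s_4 = Round(s_3, k_3) = 0xA09C
s_5 = Round(s_4, k_4) = 0x9CA8

0x9CA8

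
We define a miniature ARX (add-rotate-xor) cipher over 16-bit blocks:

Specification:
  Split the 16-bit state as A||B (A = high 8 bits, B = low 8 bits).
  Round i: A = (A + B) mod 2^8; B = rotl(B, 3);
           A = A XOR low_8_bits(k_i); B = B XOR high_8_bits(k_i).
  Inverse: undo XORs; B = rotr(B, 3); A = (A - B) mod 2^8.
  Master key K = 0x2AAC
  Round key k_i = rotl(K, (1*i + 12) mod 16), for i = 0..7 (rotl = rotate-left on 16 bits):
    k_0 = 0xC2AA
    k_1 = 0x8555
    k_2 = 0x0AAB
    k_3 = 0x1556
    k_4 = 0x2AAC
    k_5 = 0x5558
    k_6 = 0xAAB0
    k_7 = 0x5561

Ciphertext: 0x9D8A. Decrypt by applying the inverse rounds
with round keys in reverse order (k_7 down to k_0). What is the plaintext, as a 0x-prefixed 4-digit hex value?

s_0 = ciphertext = 0x9D8A
s_1 = InvRound(s_0, k_7) = 0x01FB
s_2 = InvRound(s_1, k_6) = 0x872A
s_3 = InvRound(s_2, k_5) = 0xF0EF
s_4 = InvRound(s_3, k_4) = 0xA4B8
s_5 = InvRound(s_4, k_3) = 0x3DB5
s_6 = InvRound(s_5, k_2) = 0x9FF7
s_7 = InvRound(s_6, k_1) = 0x7C4E
s_8 = InvRound(s_7, k_0) = 0x4591

0x4591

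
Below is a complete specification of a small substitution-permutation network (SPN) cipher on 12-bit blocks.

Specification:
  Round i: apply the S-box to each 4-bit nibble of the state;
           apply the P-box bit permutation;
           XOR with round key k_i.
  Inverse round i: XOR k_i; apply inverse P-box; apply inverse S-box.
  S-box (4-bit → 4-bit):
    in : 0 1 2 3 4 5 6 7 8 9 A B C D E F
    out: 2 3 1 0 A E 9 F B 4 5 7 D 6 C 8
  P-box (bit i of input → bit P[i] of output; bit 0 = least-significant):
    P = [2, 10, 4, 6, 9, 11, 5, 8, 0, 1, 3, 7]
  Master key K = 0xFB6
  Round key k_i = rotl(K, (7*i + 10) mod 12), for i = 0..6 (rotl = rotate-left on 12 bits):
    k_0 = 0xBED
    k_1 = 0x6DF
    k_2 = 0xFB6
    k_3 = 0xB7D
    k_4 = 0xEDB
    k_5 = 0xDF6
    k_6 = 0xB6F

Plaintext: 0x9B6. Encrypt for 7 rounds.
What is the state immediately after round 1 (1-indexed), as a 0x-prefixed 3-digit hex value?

0x181

s_0 = plaintext = 0x9B6
s_1 = Round(s_0, k_0) = 0x181
s_2 = Round(s_1, k_1) = 0x9D8
s_3 = Round(s_2, k_2) = 0x3DA
s_4 = Round(s_3, k_3) = 0x349
s_5 = Round(s_4, k_4) = 0x7CB
s_6 = Round(s_5, k_5) = 0xA49
s_7 = Round(s_6, k_6) = 0x276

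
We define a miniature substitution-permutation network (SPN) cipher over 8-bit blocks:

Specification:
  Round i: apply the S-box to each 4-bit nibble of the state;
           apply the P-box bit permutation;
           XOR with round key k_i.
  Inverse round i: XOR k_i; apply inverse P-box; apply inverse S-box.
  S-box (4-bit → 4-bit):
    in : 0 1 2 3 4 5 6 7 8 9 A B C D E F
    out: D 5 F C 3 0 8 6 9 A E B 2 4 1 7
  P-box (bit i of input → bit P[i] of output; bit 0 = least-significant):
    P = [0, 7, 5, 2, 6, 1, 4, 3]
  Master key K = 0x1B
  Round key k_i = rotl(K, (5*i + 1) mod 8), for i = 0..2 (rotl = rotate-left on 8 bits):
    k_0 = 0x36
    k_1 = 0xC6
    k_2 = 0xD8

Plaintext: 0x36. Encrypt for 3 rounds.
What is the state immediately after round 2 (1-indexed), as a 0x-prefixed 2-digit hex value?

s_0 = plaintext = 0x36
s_1 = Round(s_0, k_0) = 0x2A
s_2 = Round(s_1, k_1) = 0x38
s_3 = Round(s_2, k_2) = 0xC5

0x38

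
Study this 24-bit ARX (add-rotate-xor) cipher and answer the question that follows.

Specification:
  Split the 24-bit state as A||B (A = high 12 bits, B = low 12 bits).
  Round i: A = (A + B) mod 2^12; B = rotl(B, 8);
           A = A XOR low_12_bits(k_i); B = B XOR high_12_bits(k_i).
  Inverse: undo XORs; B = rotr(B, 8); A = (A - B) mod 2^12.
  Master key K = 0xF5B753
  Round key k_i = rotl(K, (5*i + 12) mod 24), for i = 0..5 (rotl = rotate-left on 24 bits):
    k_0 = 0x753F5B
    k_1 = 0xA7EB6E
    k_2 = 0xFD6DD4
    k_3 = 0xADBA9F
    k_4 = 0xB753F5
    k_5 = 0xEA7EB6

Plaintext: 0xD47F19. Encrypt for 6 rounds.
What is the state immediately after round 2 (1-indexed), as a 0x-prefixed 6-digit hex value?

s_0 = plaintext = 0xD47F19
s_1 = Round(s_0, k_0) = 0x33BEA2
s_2 = Round(s_1, k_1) = 0xAB3894
s_3 = Round(s_2, k_2) = 0xE93B5F
s_4 = Round(s_3, k_3) = 0x36D56E
s_5 = Round(s_4, k_4) = 0xB2E523
s_6 = Round(s_5, k_5) = 0xEE7DF5

0xAB3894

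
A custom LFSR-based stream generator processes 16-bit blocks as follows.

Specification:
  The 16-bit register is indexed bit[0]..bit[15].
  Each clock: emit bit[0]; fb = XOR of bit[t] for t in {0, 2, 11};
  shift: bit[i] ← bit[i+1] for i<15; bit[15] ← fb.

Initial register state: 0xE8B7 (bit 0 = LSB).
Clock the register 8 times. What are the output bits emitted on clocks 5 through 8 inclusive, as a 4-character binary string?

1101

reg_0 = 0xE8B7
clock 1: out=1, reg = 0xF45B
clock 2: out=1, reg = 0xFA2D
clock 3: out=1, reg = 0xFD16
clock 4: out=0, reg = 0x7E8B
clock 5: out=1, reg = 0x3F45
clock 6: out=1, reg = 0x9FA2
clock 7: out=0, reg = 0xCFD1
clock 8: out=1, reg = 0x67E8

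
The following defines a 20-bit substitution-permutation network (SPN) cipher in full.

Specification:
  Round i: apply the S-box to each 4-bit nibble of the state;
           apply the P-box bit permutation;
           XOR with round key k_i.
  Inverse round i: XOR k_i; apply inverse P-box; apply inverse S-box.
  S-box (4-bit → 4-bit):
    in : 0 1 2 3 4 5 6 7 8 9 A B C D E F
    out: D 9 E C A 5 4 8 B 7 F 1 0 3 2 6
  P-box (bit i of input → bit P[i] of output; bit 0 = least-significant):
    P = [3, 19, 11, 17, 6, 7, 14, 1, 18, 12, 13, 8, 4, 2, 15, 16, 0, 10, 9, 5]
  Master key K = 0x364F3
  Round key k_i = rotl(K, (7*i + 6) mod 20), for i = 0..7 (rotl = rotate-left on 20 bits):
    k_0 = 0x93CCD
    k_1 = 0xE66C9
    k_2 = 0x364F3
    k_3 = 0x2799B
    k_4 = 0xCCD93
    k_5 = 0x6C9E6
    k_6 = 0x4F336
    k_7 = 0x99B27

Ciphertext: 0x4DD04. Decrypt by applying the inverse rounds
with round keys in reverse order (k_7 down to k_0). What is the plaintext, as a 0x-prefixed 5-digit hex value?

0x301FA

s_0 = ciphertext = 0x4DD04
s_1 = InvRound(s_0, k_7) = 0xA7B3E
s_2 = InvRound(s_1, k_6) = 0xC6BCA
s_3 = InvRound(s_2, k_5) = 0x3F6C8
s_4 = InvRound(s_3, k_4) = 0x51A1A
s_5 = InvRound(s_4, k_3) = 0x570F7
s_6 = InvRound(s_5, k_2) = 0xEEDC7
s_7 = InvRound(s_6, k_1) = 0x6F775
s_8 = InvRound(s_7, k_0) = 0x301FA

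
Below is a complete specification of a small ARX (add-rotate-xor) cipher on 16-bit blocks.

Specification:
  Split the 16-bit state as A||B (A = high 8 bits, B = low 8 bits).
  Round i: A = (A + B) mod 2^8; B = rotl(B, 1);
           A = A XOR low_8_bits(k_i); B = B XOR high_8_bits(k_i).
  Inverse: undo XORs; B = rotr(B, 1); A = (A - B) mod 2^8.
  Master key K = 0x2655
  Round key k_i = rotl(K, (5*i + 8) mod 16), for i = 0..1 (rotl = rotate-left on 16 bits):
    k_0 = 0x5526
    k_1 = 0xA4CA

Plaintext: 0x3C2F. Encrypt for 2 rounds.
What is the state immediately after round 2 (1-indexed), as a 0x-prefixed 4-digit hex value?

s_0 = plaintext = 0x3C2F
s_1 = Round(s_0, k_0) = 0x4D0B
s_2 = Round(s_1, k_1) = 0x92B2

0x92B2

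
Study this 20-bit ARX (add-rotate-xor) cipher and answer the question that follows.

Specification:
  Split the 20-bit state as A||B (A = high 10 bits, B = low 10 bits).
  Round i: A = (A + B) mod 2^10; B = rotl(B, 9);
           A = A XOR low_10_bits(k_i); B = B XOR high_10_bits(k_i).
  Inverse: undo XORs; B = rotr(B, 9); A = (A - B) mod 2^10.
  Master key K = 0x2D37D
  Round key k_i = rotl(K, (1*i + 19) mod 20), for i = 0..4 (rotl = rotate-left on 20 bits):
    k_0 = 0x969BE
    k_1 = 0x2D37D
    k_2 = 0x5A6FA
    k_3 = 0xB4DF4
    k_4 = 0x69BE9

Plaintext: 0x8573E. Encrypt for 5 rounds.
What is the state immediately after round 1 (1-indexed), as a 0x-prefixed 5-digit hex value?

0x3B7C5

s_0 = plaintext = 0x8573E
s_1 = Round(s_0, k_0) = 0x3B7C5
s_2 = Round(s_1, k_1) = 0xF3F56
s_3 = Round(s_2, k_2) = 0x77CC2
s_4 = Round(s_3, k_3) = 0xD56B2
s_5 = Round(s_4, k_4) = 0x7B8FF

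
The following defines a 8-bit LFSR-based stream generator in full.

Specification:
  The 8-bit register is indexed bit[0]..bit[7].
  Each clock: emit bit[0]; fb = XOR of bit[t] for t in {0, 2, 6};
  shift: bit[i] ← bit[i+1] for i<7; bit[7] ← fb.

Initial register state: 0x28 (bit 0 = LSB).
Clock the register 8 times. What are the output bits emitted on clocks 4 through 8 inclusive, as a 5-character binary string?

10100

reg_0 = 0x28
clock 1: out=0, reg = 0x14
clock 2: out=0, reg = 0x8A
clock 3: out=0, reg = 0x45
clock 4: out=1, reg = 0xA2
clock 5: out=0, reg = 0x51
clock 6: out=1, reg = 0x28
clock 7: out=0, reg = 0x14
clock 8: out=0, reg = 0x8A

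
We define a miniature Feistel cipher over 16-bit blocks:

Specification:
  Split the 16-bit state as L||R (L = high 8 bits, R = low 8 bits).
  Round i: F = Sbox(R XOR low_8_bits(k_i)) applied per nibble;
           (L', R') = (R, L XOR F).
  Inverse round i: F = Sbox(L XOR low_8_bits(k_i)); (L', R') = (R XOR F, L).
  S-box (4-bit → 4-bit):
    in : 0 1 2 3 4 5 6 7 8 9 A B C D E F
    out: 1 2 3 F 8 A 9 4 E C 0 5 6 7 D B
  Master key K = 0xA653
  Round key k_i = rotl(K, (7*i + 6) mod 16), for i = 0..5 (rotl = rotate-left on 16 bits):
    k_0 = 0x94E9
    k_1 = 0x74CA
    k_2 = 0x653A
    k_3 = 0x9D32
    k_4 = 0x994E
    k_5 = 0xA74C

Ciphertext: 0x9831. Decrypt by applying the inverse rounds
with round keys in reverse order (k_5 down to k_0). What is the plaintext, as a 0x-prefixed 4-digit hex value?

s_0 = ciphertext = 0x9831
s_1 = InvRound(s_0, k_5) = 0x4998
s_2 = InvRound(s_1, k_4) = 0x8C49
s_3 = InvRound(s_2, k_3) = 0x148C
s_4 = InvRound(s_3, k_2) = 0xB114
s_5 = InvRound(s_4, k_1) = 0x51B1
s_6 = InvRound(s_5, k_0) = 0xEF51

0xEF51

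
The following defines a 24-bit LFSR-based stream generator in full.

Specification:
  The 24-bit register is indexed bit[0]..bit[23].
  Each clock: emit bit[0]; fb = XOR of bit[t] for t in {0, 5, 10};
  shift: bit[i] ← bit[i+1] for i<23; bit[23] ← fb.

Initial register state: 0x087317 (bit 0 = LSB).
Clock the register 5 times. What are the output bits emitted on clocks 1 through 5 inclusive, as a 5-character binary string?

11101

reg_0 = 0x087317
clock 1: out=1, reg = 0x84398B
clock 2: out=1, reg = 0xC21CC5
clock 3: out=1, reg = 0x610E62
clock 4: out=0, reg = 0x308731
clock 5: out=1, reg = 0x984398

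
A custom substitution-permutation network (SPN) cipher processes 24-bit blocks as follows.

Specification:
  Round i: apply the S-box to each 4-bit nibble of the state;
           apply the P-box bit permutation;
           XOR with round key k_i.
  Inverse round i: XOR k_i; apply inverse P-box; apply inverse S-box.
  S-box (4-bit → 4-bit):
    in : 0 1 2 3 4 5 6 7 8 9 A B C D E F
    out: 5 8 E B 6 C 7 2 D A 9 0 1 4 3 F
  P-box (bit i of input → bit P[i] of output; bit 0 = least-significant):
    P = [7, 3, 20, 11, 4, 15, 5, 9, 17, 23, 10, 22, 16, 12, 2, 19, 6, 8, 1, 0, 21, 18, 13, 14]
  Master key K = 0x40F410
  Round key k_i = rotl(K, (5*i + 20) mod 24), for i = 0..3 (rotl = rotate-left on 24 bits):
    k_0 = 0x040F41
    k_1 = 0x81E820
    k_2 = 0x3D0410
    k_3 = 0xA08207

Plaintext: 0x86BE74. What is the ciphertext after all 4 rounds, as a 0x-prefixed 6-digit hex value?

s_0 = plaintext = 0x86BE74
s_1 = Round(s_0, k_0) = 0xB6EE0B
s_2 = Round(s_1, k_1) = 0x02F952
s_3 = Round(s_2, k_2) = 0xC43F3F
s_4 = Round(s_3, k_3) = 0x5B1D9D

0x5B1D9D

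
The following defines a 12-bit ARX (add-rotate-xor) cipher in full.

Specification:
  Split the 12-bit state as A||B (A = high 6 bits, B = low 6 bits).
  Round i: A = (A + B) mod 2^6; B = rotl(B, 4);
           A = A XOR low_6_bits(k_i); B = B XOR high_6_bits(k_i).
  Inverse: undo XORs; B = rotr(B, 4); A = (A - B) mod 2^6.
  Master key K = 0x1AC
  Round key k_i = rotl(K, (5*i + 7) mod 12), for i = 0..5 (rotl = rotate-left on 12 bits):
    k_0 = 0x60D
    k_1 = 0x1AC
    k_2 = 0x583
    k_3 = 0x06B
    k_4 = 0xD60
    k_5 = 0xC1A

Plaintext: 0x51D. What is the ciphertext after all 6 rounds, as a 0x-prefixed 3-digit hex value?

s_0 = plaintext = 0x51D
s_1 = Round(s_0, k_0) = 0xF0F
s_2 = Round(s_1, k_1) = 0x9F5
s_3 = Round(s_2, k_2) = 0x7CB
s_4 = Round(s_3, k_3) = 0x073
s_5 = Round(s_4, k_4) = 0x509
s_6 = Round(s_5, k_5) = 0x1E2

0x1E2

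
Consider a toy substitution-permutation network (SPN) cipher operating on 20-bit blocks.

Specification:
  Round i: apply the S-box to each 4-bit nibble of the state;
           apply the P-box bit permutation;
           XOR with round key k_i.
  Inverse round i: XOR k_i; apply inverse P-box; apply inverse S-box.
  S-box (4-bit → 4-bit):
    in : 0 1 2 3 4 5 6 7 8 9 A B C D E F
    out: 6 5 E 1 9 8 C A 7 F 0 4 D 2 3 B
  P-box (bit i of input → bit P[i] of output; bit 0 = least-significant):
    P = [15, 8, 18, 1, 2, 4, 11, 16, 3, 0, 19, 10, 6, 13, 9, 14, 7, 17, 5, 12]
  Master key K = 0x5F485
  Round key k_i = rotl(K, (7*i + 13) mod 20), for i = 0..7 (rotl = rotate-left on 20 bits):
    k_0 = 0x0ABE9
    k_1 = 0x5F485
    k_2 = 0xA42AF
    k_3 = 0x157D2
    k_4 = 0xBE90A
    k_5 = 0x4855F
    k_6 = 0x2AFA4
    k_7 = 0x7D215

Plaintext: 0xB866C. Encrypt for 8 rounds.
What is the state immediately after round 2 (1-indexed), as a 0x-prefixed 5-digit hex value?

s_0 = plaintext = 0xB866C
s_1 = Round(s_0, k_0) = 0xD058B
s_2 = Round(s_1, k_1) = 0x3DA91
s_3 = Round(s_2, k_2) = 0xFEA3B
s_4 = Round(s_3, k_3) = 0x76716
s_5 = Round(s_4, k_4) = 0xDB70D
s_6 = Round(s_5, k_5) = 0x68A4E
s_7 = Round(s_6, k_6) = 0x31CC0
s_8 = Round(s_7, k_7) = 0xADDD9

0x3DA91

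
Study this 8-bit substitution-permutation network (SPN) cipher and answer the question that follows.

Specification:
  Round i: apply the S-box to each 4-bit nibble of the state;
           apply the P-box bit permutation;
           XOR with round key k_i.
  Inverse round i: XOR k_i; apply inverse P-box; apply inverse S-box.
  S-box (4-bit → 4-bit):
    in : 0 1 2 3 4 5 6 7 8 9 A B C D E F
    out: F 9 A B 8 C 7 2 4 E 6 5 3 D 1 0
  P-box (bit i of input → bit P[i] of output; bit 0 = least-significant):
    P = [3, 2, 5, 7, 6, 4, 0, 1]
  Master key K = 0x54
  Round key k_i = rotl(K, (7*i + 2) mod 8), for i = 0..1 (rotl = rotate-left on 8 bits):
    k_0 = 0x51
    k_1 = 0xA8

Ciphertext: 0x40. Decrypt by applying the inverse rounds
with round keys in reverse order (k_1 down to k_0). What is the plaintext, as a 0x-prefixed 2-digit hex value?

0x70

s_0 = ciphertext = 0x40
s_1 = InvRound(s_0, k_1) = 0xED
s_2 = InvRound(s_1, k_0) = 0x70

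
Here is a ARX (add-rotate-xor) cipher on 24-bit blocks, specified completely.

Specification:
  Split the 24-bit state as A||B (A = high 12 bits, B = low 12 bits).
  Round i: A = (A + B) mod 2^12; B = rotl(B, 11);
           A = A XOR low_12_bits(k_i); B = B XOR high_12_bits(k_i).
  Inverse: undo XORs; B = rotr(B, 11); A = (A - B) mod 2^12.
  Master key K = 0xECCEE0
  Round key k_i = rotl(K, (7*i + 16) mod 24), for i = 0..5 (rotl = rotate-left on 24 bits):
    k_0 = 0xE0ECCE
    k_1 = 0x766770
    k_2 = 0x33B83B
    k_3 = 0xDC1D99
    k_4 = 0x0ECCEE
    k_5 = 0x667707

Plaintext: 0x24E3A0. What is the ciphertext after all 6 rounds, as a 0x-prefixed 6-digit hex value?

s_0 = plaintext = 0x24E3A0
s_1 = Round(s_0, k_0) = 0x920FDE
s_2 = Round(s_1, k_1) = 0xF8E089
s_3 = Round(s_2, k_2) = 0x82CB7F
s_4 = Round(s_3, k_3) = 0xE3207E
s_5 = Round(s_4, k_4) = 0x25E0D3
s_6 = Round(s_5, k_5) = 0x436E0E

0x436E0E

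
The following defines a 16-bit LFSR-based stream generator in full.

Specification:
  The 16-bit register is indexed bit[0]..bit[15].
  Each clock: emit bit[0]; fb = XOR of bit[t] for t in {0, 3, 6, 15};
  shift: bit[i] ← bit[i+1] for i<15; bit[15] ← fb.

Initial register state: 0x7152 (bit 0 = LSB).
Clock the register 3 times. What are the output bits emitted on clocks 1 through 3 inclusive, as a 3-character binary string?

reg_0 = 0x7152
clock 1: out=0, reg = 0xB8A9
clock 2: out=1, reg = 0xDC54
clock 3: out=0, reg = 0x6E2A

010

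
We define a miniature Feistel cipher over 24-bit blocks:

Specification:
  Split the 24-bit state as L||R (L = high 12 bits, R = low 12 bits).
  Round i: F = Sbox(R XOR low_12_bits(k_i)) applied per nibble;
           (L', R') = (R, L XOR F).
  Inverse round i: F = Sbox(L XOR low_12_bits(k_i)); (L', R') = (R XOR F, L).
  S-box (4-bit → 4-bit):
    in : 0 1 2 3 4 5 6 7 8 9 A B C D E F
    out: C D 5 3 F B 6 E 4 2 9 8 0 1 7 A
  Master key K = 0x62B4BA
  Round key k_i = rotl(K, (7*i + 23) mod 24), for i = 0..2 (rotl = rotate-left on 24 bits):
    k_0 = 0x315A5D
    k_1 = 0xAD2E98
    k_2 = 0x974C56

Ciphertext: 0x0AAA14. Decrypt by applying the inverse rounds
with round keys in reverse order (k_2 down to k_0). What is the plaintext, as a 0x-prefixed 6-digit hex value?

s_0 = ciphertext = 0x0AAA14
s_1 = InvRound(s_0, k_2) = 0xAB40AA
s_2 = InvRound(s_1, k_1) = 0xFFAAB4
s_3 = InvRound(s_2, k_0) = 0x12AFFA

0x12AFFA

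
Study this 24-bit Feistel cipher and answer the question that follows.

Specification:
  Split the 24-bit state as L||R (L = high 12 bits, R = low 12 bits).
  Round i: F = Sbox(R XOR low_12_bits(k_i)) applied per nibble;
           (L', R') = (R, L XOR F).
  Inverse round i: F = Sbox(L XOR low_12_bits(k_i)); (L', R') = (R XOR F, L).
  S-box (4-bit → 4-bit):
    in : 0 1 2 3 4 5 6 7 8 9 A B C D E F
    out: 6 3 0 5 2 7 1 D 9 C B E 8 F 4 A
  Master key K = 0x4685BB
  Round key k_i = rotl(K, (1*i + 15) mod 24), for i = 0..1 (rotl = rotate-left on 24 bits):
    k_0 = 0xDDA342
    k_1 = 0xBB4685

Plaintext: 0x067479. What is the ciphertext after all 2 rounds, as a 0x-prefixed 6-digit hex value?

0xD39A91

s_0 = plaintext = 0x067479
s_1 = Round(s_0, k_0) = 0x479D39
s_2 = Round(s_1, k_1) = 0xD39A91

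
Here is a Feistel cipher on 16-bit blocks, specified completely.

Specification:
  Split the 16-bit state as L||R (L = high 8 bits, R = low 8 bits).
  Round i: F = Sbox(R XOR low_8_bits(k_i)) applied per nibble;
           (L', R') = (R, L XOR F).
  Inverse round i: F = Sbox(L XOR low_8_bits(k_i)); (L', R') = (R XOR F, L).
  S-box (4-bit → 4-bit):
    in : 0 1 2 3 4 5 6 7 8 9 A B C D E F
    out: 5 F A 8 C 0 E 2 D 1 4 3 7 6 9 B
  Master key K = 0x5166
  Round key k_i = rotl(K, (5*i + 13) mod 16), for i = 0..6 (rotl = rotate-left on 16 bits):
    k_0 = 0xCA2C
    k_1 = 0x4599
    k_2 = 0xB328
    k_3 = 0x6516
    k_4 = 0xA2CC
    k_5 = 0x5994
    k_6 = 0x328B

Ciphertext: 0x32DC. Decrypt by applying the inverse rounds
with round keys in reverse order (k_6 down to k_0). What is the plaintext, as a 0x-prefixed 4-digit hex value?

s_0 = ciphertext = 0x32DC
s_1 = InvRound(s_0, k_6) = 0xED32
s_2 = InvRound(s_1, k_5) = 0x13ED
s_3 = InvRound(s_2, k_4) = 0x8613
s_4 = InvRound(s_3, k_3) = 0x0686
s_5 = InvRound(s_4, k_2) = 0x2F06
s_6 = InvRound(s_5, k_1) = 0x382F
s_7 = InvRound(s_6, k_0) = 0xD338

0xD338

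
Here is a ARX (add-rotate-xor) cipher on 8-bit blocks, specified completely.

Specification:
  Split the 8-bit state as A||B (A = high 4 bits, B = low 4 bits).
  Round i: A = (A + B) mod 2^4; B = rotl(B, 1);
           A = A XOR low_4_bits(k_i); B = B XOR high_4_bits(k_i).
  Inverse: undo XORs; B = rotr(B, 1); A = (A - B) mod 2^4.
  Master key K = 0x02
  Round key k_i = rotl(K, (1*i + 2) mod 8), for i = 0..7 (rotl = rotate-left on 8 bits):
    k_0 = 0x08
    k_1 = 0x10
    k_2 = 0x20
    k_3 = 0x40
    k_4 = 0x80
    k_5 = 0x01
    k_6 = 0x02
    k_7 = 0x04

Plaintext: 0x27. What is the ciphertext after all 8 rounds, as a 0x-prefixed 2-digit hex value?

0x87

s_0 = plaintext = 0x27
s_1 = Round(s_0, k_0) = 0x1E
s_2 = Round(s_1, k_1) = 0xFC
s_3 = Round(s_2, k_2) = 0xBB
s_4 = Round(s_3, k_3) = 0x63
s_5 = Round(s_4, k_4) = 0x9E
s_6 = Round(s_5, k_5) = 0x6D
s_7 = Round(s_6, k_6) = 0x1B
s_8 = Round(s_7, k_7) = 0x87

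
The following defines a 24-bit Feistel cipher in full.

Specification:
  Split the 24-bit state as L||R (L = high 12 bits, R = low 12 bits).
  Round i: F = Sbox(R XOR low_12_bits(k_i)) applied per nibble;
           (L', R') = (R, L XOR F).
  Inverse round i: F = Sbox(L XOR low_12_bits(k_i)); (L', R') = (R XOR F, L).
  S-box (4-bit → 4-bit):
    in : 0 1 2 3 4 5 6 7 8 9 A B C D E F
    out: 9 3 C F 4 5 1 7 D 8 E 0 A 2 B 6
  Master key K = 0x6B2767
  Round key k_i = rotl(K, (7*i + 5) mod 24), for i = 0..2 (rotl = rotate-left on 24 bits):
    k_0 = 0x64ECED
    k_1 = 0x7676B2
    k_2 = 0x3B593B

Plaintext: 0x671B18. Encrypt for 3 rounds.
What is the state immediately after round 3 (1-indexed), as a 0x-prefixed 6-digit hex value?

0xCF94B8

s_0 = plaintext = 0x671B18
s_1 = Round(s_0, k_0) = 0xB18114
s_2 = Round(s_1, k_1) = 0x114CF9
s_3 = Round(s_2, k_2) = 0xCF94B8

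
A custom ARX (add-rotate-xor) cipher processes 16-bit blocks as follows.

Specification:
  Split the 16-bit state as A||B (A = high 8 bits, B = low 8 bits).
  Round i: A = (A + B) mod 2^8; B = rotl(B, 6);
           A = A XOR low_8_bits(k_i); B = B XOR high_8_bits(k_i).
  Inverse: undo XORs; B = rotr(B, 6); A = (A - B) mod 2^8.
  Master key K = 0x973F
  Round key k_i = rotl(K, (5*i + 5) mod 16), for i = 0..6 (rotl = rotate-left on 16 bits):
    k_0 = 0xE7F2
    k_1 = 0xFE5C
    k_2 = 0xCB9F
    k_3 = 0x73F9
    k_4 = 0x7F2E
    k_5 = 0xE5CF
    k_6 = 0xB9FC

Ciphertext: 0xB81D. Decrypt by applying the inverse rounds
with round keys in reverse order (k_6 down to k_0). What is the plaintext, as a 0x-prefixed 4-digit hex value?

0x437B

s_0 = ciphertext = 0xB81D
s_1 = InvRound(s_0, k_6) = 0xB292
s_2 = InvRound(s_1, k_5) = 0xA0DD
s_3 = InvRound(s_2, k_4) = 0x048A
s_4 = InvRound(s_3, k_3) = 0x16E7
s_5 = InvRound(s_4, k_2) = 0xD9B0
s_6 = InvRound(s_5, k_1) = 0x4C39
s_7 = InvRound(s_6, k_0) = 0x437B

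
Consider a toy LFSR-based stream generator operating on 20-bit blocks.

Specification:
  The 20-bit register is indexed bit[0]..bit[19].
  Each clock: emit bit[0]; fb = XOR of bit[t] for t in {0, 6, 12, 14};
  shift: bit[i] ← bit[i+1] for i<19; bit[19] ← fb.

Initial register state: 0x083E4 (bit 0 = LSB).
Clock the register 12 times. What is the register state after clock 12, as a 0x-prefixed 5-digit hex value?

0x8A108

reg_0 = 0x083E4
clock 1: out=0, reg = 0x841F2
clock 2: out=0, reg = 0x420F9
clock 3: out=1, reg = 0x2107C
clock 4: out=0, reg = 0x1083E
clock 5: out=0, reg = 0x0841F
clock 6: out=1, reg = 0x8420F
clock 7: out=1, reg = 0x42107
clock 8: out=1, reg = 0xA1083
clock 9: out=1, reg = 0x50841
clock 10: out=1, reg = 0x28420
clock 11: out=0, reg = 0x14210
clock 12: out=0, reg = 0x8A108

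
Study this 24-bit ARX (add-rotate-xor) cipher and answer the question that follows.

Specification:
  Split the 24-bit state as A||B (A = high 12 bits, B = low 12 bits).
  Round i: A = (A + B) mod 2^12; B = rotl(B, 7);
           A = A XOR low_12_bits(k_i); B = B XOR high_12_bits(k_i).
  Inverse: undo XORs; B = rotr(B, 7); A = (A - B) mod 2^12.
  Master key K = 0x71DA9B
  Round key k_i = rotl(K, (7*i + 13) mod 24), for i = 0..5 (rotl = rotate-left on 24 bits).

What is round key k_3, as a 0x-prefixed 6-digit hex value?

K = 0x71DA9B
k_0 = rotl(K, (7*0+13) mod 24) = rotl(K, 13) = 0x536E3B
k_1 = rotl(K, (7*1+13) mod 24) = rotl(K, 20) = 0xB71DA9
k_2 = rotl(K, (7*2+13) mod 24) = rotl(K, 3) = 0x8ED4DB
k_3 = rotl(K, (7*3+13) mod 24) = rotl(K, 10) = 0x6A6DC7

0x6A6DC7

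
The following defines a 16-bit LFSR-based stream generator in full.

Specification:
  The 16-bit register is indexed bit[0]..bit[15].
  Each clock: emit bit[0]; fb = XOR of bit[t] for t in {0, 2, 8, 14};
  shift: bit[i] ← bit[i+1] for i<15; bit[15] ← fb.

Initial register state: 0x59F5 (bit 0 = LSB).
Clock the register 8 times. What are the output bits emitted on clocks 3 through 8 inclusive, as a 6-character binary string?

reg_0 = 0x59F5
clock 1: out=1, reg = 0x2CFA
clock 2: out=0, reg = 0x167D
clock 3: out=1, reg = 0x0B3E
clock 4: out=0, reg = 0x059F
clock 5: out=1, reg = 0x82CF
clock 6: out=1, reg = 0x4167
clock 7: out=1, reg = 0x20B3
clock 8: out=1, reg = 0x9059

101111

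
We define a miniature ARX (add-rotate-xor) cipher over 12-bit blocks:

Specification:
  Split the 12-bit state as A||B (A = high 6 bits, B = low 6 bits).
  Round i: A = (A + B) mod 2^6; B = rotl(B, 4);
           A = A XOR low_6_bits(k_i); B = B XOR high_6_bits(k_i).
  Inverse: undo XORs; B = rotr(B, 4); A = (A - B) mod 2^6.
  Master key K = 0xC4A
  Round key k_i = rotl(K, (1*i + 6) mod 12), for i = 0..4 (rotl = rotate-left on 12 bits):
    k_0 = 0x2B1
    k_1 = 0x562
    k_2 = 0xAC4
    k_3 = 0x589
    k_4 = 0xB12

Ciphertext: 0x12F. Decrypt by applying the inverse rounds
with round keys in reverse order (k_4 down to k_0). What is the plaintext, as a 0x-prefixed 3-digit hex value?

0x3FF

s_0 = ciphertext = 0x12F
s_1 = InvRound(s_0, k_4) = 0x28C
s_2 = InvRound(s_1, k_3) = 0x6A9
s_3 = InvRound(s_2, k_2) = 0x588
s_4 = InvRound(s_3, k_1) = 0xFF5
s_5 = InvRound(s_4, k_0) = 0x3FF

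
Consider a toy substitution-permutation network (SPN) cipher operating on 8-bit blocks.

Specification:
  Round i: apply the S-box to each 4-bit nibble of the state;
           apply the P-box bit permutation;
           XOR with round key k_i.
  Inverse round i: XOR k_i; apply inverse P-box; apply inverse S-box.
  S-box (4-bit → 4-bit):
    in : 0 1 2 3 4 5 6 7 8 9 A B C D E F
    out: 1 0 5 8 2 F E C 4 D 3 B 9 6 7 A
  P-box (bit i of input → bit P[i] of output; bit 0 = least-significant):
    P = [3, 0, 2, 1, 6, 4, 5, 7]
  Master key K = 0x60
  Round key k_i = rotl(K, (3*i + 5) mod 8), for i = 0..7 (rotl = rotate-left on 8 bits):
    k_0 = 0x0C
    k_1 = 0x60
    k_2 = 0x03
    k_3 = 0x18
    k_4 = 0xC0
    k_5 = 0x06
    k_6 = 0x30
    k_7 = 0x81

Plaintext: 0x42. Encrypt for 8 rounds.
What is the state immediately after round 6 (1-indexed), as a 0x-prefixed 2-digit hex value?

0x43

s_0 = plaintext = 0x42
s_1 = Round(s_0, k_0) = 0x10
s_2 = Round(s_1, k_1) = 0x68
s_3 = Round(s_2, k_2) = 0xB7
s_4 = Round(s_3, k_3) = 0xCE
s_5 = Round(s_4, k_4) = 0x0D
s_6 = Round(s_5, k_5) = 0x43
s_7 = Round(s_6, k_6) = 0x22
s_8 = Round(s_7, k_7) = 0xED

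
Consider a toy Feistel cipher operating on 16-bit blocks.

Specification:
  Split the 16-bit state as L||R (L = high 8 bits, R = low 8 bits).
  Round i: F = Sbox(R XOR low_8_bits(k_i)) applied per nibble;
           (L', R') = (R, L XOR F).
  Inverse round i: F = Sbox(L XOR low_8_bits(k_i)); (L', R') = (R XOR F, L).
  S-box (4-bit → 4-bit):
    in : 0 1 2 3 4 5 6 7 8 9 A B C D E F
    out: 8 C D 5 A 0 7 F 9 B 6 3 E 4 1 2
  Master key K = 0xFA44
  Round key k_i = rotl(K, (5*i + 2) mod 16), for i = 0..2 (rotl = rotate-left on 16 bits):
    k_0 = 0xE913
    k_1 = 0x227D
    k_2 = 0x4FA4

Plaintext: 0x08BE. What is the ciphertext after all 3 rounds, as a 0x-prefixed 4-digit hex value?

0x722B

s_0 = plaintext = 0x08BE
s_1 = Round(s_0, k_0) = 0xBE6C
s_2 = Round(s_1, k_1) = 0x6C72
s_3 = Round(s_2, k_2) = 0x722B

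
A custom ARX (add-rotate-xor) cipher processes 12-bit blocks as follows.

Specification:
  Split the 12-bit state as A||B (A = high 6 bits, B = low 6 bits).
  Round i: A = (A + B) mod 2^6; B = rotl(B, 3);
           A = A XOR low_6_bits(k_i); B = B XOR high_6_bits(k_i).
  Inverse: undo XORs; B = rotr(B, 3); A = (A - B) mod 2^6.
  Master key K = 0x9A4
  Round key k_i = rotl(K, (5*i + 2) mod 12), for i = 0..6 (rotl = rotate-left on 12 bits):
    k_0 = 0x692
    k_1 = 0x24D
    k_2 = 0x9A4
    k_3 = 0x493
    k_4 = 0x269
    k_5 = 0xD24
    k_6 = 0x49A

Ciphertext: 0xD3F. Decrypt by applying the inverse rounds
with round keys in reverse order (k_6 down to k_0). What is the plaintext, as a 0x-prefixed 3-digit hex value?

s_0 = ciphertext = 0xD3F
s_1 = InvRound(s_0, k_6) = 0x06D
s_2 = InvRound(s_1, k_5) = 0x68B
s_3 = InvRound(s_2, k_4) = 0x8D0
s_4 = InvRound(s_3, k_3) = 0x810
s_5 = InvRound(s_4, k_2) = 0x3B6
s_6 = InvRound(s_5, k_1) = 0x13F
s_7 = InvRound(s_6, k_0) = 0xAAC

0xAAC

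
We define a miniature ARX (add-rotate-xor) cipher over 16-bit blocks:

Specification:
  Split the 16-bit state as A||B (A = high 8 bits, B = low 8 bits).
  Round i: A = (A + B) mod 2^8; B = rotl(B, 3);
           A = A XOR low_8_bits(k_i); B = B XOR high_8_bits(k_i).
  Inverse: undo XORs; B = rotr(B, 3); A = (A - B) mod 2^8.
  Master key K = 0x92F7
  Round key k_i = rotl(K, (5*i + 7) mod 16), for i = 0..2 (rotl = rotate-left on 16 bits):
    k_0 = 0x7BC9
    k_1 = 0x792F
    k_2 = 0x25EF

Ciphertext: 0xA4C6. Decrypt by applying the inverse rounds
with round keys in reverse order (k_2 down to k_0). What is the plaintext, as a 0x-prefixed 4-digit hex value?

0x0E7B

s_0 = ciphertext = 0xA4C6
s_1 = InvRound(s_0, k_2) = 0xCF7C
s_2 = InvRound(s_1, k_1) = 0x40A0
s_3 = InvRound(s_2, k_0) = 0x0E7B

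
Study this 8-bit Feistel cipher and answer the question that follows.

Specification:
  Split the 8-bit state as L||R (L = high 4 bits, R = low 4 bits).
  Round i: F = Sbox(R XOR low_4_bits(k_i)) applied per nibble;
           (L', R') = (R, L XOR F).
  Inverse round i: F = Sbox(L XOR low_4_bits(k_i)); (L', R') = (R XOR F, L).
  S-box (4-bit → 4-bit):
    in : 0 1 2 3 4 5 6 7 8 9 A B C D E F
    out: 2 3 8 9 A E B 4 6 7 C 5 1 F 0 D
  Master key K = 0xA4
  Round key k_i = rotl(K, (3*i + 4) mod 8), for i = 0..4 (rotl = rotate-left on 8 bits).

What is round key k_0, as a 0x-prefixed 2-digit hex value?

0x4A

K = 0xA4
k_0 = rotl(K, (3*0+4) mod 8) = rotl(K, 4) = 0x4A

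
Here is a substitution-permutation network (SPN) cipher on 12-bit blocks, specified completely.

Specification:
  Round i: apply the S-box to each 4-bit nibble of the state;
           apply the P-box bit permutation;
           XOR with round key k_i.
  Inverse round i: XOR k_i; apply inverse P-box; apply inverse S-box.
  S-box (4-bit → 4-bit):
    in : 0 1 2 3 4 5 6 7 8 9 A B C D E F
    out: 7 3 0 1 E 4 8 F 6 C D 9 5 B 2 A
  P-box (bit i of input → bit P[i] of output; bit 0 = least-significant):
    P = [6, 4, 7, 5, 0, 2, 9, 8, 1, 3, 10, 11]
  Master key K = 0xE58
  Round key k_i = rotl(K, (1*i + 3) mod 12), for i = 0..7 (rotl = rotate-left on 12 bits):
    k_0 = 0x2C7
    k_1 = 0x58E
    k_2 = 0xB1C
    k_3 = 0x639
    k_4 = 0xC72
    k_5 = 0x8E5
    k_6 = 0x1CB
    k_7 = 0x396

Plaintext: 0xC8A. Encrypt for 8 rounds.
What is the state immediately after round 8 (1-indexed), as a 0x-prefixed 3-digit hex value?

s_0 = plaintext = 0xC8A
s_1 = Round(s_0, k_0) = 0x421
s_2 = Round(s_1, k_1) = 0x9D6
s_3 = Round(s_2, k_2) = 0x639
s_4 = Round(s_3, k_3) = 0xE98
s_5 = Round(s_4, k_4) = 0xFEA
s_6 = Round(s_5, k_5) = 0x009
s_7 = Round(s_6, k_6) = 0x764
s_8 = Round(s_7, k_7) = 0xE2C

0xE2C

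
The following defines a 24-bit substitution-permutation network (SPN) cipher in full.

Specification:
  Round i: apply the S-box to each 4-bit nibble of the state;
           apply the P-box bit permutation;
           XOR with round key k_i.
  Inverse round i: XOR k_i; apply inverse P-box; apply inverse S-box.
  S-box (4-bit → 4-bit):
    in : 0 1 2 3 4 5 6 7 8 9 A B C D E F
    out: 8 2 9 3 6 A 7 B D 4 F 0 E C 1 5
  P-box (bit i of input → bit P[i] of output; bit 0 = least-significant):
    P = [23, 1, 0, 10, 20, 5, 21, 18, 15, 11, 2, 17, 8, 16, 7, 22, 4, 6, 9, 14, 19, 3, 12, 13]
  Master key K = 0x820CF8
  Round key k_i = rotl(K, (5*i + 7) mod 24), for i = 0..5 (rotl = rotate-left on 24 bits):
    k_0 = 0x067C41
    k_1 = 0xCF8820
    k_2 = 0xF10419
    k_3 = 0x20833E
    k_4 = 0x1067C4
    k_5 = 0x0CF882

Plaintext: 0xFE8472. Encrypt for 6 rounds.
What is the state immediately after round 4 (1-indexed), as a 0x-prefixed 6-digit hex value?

0x1493B3

s_0 = plaintext = 0xFE8472
s_1 = Round(s_0, k_0) = 0xDA61F5
s_2 = Round(s_1, k_1) = 0xFEF7F2
s_3 = Round(s_2, k_2) = 0x4B9989
s_4 = Round(s_3, k_3) = 0x1493B3
s_5 = Round(s_4, k_4) = 0x90ED0E
s_6 = Round(s_5, k_5) = 0x8AA986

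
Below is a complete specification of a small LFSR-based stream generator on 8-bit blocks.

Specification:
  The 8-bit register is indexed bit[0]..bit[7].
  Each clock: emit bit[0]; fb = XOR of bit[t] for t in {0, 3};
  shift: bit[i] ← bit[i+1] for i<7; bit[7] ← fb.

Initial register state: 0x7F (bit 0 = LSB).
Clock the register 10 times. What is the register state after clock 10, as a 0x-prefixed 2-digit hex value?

reg_0 = 0x7F
clock 1: out=1, reg = 0x3F
clock 2: out=1, reg = 0x1F
clock 3: out=1, reg = 0x0F
clock 4: out=1, reg = 0x07
clock 5: out=1, reg = 0x83
clock 6: out=1, reg = 0xC1
clock 7: out=1, reg = 0xE0
clock 8: out=0, reg = 0x70
clock 9: out=0, reg = 0x38
clock 10: out=0, reg = 0x9C

0x9C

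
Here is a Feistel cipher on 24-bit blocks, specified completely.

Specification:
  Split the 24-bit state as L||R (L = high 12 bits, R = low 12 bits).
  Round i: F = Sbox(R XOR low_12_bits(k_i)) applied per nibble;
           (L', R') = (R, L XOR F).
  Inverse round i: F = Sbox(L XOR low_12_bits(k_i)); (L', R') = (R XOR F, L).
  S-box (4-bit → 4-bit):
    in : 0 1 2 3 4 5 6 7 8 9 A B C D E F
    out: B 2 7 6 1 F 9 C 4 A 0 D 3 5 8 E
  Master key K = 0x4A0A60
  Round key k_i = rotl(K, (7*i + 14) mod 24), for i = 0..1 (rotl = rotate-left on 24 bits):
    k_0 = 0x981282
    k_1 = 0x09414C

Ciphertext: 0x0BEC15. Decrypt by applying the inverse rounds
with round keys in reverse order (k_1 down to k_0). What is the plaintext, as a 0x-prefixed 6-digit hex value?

0x375EF2

s_0 = ciphertext = 0x0BEC15
s_1 = InvRound(s_0, k_1) = 0xEF20BE
s_2 = InvRound(s_1, k_0) = 0x375EF2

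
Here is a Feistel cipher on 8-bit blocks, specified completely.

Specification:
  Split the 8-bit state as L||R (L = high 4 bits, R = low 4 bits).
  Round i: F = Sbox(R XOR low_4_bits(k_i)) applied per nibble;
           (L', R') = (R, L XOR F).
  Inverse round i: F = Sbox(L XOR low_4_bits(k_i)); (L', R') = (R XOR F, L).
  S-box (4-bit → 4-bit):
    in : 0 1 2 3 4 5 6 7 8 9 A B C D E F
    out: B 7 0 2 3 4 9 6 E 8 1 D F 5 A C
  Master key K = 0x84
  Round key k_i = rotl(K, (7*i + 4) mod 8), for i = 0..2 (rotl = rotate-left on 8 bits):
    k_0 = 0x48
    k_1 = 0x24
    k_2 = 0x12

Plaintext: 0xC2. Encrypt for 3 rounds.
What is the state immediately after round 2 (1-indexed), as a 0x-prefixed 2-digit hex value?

s_0 = plaintext = 0xC2
s_1 = Round(s_0, k_0) = 0x2D
s_2 = Round(s_1, k_1) = 0xDA
s_3 = Round(s_2, k_2) = 0xA3

0xDA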